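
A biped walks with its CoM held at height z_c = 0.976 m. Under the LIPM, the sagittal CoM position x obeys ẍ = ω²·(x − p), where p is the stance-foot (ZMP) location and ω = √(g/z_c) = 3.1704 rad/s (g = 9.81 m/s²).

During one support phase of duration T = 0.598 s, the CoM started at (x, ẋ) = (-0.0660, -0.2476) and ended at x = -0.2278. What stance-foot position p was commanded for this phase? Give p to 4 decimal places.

p = -0.1044

ωT = 3.1704·0.598 = 1.895899; cosh(ωT) = 3.404358, sinh(ωT) = 3.254175
x(T) = p + (x₀−p)·cosh(ωT) + (ẋ₀/ω)·sinh(ωT) ⇒ p·(1 − cosh) = x(T) − x₀·cosh − (ẋ₀/ω)·sinh
numerator   = -0.2278 − (-0.0660)·3.404358 − (-0.2476/3.1704)·3.254175 = 0.251030
denominator = 1 − 3.404358 = -2.404358
p = 0.251030 / -2.404358 = -0.1044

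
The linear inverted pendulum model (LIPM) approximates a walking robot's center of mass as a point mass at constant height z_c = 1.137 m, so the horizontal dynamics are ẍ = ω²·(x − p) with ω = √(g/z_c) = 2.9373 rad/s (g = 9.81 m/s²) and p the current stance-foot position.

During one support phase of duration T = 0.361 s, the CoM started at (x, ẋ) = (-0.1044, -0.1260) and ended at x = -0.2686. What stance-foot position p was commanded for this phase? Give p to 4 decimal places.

ωT = 2.9373·0.361 = 1.060365; cosh(ωT) = 1.616877, sinh(ωT) = 1.270548
x(T) = p + (x₀−p)·cosh(ωT) + (ẋ₀/ω)·sinh(ωT) ⇒ p·(1 − cosh) = x(T) − x₀·cosh − (ẋ₀/ω)·sinh
numerator   = -0.2686 − (-0.1044)·1.616877 − (-0.1260/2.9373)·1.270548 = -0.045296
denominator = 1 − 1.616877 = -0.616877
p = -0.045296 / -0.616877 = 0.0734

p = 0.0734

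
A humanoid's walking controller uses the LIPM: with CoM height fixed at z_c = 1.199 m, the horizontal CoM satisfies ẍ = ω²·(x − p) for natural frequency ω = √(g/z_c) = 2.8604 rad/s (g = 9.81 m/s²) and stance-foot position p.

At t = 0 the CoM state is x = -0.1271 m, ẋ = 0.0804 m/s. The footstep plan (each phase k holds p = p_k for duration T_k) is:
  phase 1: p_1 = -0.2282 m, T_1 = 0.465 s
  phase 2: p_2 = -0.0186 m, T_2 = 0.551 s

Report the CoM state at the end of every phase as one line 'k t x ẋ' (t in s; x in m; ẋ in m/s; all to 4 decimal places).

1 0.4650 0.0257 0.6712
2 1.0160 0.6363 1.9858

phase 1: p=-0.2282, T=0.465, ωT=1.330086, cosh=2.022912, sinh=1.758457; start (x,ẋ)=(-0.127100, 0.080400) → end (x,ẋ)=(0.025743, 0.671164)
phase 2: p=-0.0186, T=0.551, ωT=1.576080, cosh=2.521374, sinh=2.314590; start (x,ẋ)=(0.025743, 0.671164) → end (x,ẋ)=(0.636300, 1.985835)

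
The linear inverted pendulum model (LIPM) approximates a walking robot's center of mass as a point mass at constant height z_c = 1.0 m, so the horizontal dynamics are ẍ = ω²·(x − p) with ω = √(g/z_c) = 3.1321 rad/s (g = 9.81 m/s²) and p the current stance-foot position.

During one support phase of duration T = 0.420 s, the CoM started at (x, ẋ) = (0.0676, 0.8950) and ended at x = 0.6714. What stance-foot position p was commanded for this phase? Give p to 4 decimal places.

p = -0.0424

ωT = 3.1321·0.420 = 1.315482; cosh(ωT) = 1.997446, sinh(ωT) = 1.729101
x(T) = p + (x₀−p)·cosh(ωT) + (ẋ₀/ω)·sinh(ωT) ⇒ p·(1 − cosh) = x(T) − x₀·cosh − (ẋ₀/ω)·sinh
numerator   = 0.6714 − (0.0676)·1.997446 − (0.8950/3.1321)·1.729101 = 0.042281
denominator = 1 − 1.997446 = -0.997446
p = 0.042281 / -0.997446 = -0.0424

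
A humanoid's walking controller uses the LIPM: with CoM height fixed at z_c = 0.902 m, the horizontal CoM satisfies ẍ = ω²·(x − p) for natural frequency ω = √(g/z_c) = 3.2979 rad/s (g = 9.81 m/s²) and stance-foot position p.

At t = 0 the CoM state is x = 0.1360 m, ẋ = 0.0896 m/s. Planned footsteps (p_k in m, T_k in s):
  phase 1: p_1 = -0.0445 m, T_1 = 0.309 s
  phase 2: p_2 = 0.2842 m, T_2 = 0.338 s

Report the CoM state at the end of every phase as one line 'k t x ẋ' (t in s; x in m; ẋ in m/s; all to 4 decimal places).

1 0.3090 0.2709 0.8575
2 0.6470 0.6154 1.3878

phase 1: p=-0.0445, T=0.309, ωT=1.019051, cosh=1.565751, sinh=1.204814; start (x,ẋ)=(0.136000, 0.089600) → end (x,ẋ)=(0.270851, 0.857482)
phase 2: p=0.2842, T=0.338, ωT=1.114690, cosh=1.688320, sinh=1.360303; start (x,ẋ)=(0.270851, 0.857482) → end (x,ẋ)=(0.615354, 1.387820)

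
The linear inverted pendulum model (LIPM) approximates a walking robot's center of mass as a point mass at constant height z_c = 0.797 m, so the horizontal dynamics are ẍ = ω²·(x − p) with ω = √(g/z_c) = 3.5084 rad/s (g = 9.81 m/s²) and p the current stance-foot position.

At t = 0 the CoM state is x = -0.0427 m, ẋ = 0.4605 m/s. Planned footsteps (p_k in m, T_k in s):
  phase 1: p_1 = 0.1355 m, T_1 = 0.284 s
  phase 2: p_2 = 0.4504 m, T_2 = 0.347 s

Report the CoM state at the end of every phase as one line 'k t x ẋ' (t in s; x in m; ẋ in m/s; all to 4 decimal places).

phase 1: p=0.1355, T=0.284, ωT=0.996386, cosh=1.538843, sinh=1.169632; start (x,ẋ)=(-0.042700, 0.460500) → end (x,ẋ)=(0.014800, -0.022613)
phase 2: p=0.4504, T=0.347, ωT=1.217415, cosh=1.837218, sinh=1.541224; start (x,ẋ)=(0.014800, -0.022613) → end (x,ẋ)=(-0.359826, -2.396935)

1 0.2840 0.0148 -0.0226
2 0.6310 -0.3598 -2.3969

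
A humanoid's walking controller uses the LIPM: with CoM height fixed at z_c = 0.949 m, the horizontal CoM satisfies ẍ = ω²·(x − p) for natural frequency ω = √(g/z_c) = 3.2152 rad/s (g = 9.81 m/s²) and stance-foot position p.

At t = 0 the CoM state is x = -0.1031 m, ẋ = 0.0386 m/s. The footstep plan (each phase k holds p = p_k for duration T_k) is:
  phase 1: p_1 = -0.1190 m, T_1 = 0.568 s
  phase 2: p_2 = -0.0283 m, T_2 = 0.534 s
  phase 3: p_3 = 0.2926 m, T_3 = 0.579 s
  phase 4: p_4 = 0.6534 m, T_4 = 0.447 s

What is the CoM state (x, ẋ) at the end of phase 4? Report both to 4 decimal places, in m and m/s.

phase 1: p=-0.1190, T=0.568, ωT=1.826234, cosh=3.185735, sinh=3.024716; start (x,ẋ)=(-0.103100, 0.038600) → end (x,ẋ)=(-0.032034, 0.277598)
phase 2: p=-0.0283, T=0.534, ωT=1.716917, cosh=2.873478, sinh=2.693859; start (x,ẋ)=(-0.032034, 0.277598) → end (x,ẋ)=(0.193557, 0.765333)
phase 3: p=0.2926, T=0.579, ωT=1.861601, cosh=3.294726, sinh=3.139302; start (x,ẋ)=(0.193557, 0.765333) → end (x,ẋ)=(0.713548, 1.521876)
phase 4: p=0.6534, T=0.447, ωT=1.437194, cosh=2.223232, sinh=1.985639; start (x,ẋ)=(0.713548, 1.521876) → end (x,ẋ)=(1.727001, 3.767482)

x = 1.7270, ẋ = 3.7675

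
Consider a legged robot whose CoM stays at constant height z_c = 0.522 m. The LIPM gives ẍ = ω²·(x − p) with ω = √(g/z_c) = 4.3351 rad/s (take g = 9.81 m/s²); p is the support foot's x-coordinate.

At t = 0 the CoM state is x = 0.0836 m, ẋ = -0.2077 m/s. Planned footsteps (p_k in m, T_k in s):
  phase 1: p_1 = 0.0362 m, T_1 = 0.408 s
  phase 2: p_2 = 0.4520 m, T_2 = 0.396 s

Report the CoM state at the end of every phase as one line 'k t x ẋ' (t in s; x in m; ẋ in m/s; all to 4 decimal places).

1 0.4080 0.0428 -0.0417
2 0.8040 -0.7494 -4.8971

phase 1: p=0.0362, T=0.408, ωT=1.768721, cosh=3.016950, sinh=2.846399; start (x,ẋ)=(0.083600, -0.207700) → end (x,ẋ)=(0.042829, -0.041732)
phase 2: p=0.4520, T=0.396, ωT=1.716700, cosh=2.872893, sinh=2.693235; start (x,ẋ)=(0.042829, -0.041732) → end (x,ẋ)=(-0.749431, -4.897144)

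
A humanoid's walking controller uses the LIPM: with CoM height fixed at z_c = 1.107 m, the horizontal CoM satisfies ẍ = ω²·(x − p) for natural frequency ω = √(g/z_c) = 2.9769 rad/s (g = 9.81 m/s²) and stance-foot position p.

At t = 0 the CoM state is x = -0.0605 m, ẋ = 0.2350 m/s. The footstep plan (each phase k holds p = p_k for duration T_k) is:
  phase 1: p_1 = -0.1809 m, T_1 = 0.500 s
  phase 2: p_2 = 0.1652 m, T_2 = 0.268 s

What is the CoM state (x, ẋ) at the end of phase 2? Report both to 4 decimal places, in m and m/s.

x = 0.6857, ẋ = 2.0008

phase 1: p=-0.1809, T=0.500, ωT=1.488450, cosh=2.327973, sinh=2.102251; start (x,ẋ)=(-0.060500, 0.235000) → end (x,ẋ)=(0.265342, 1.300560)
phase 2: p=0.1652, T=0.268, ωT=0.797809, cosh=1.335492, sinh=0.885178; start (x,ẋ)=(0.265342, 1.300560) → end (x,ẋ)=(0.685659, 2.000771)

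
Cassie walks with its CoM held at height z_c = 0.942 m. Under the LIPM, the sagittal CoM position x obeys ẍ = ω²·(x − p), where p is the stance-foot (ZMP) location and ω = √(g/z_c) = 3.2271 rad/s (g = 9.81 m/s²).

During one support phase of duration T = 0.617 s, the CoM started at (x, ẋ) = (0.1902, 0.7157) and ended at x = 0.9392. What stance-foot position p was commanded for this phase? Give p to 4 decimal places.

p = 0.2078

ωT = 3.2271·0.617 = 1.991121; cosh(ωT) = 3.730140, sinh(ωT) = 3.593597
x(T) = p + (x₀−p)·cosh(ωT) + (ẋ₀/ω)·sinh(ωT) ⇒ p·(1 − cosh) = x(T) − x₀·cosh − (ẋ₀/ω)·sinh
numerator   = 0.9392 − (0.1902)·3.730140 − (0.7157/3.2271)·3.593597 = -0.567254
denominator = 1 − 3.730140 = -2.730140
p = -0.567254 / -2.730140 = 0.2078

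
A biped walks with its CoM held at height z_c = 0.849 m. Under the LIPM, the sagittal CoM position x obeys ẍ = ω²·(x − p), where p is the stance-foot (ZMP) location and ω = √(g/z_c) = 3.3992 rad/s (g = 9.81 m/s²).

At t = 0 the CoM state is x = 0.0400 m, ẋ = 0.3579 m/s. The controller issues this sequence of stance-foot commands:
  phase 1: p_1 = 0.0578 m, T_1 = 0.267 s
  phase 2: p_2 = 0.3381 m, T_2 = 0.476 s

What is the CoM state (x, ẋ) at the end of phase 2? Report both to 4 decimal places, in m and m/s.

phase 1: p=0.0578, T=0.267, ωT=0.907586, cosh=1.440915, sinh=1.037418; start (x,ẋ)=(0.040000, 0.357900) → end (x,ẋ)=(0.141381, 0.452934)
phase 2: p=0.3381, T=0.476, ωT=1.618019, cosh=2.620691, sinh=2.422400; start (x,ẋ)=(0.141381, 0.452934) → end (x,ẋ)=(0.145338, -0.432829)

x = 0.1453, ẋ = -0.4328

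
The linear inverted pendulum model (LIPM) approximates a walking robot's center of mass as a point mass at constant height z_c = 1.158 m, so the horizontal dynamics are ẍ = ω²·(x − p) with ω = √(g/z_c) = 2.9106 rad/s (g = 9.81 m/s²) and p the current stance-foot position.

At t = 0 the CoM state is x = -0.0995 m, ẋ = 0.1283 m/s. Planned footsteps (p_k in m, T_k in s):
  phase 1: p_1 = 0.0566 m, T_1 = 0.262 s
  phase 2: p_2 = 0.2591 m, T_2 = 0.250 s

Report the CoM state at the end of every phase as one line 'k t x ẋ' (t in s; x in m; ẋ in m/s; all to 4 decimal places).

phase 1: p=0.0566, T=0.262, ωT=0.762577, cosh=1.305128, sinh=0.838666; start (x,ẋ)=(-0.099500, 0.128300) → end (x,ẋ)=(-0.110162, -0.213595)
phase 2: p=0.2591, T=0.250, ωT=0.727650, cosh=1.276626, sinh=0.793584; start (x,ẋ)=(-0.110162, -0.213595) → end (x,ẋ)=(-0.270547, -1.125604)

1 0.2620 -0.1102 -0.2136
2 0.5120 -0.2705 -1.1256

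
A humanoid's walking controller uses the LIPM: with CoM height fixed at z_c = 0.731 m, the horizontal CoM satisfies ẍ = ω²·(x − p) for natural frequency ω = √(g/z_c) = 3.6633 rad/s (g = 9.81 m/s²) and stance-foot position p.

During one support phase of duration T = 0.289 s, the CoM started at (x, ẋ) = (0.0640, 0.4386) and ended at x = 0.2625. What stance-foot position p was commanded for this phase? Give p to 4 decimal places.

p = -0.0120

ωT = 3.6633·0.289 = 1.058694; cosh(ωT) = 1.614756, sinh(ωT) = 1.267847
x(T) = p + (x₀−p)·cosh(ωT) + (ẋ₀/ω)·sinh(ωT) ⇒ p·(1 − cosh) = x(T) − x₀·cosh − (ẋ₀/ω)·sinh
numerator   = 0.2625 − (0.0640)·1.614756 − (0.4386/3.6633)·1.267847 = 0.007359
denominator = 1 − 1.614756 = -0.614756
p = 0.007359 / -0.614756 = -0.0120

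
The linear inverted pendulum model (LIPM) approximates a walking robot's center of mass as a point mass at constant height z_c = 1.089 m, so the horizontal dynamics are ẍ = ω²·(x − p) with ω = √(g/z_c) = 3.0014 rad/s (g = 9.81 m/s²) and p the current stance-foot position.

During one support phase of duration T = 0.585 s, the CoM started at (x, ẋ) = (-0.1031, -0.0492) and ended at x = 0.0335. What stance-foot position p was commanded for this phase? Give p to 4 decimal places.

ωT = 3.0014·0.585 = 1.755819; cosh(ωT) = 2.980476, sinh(ωT) = 2.807710
x(T) = p + (x₀−p)·cosh(ωT) + (ẋ₀/ω)·sinh(ωT) ⇒ p·(1 − cosh) = x(T) − x₀·cosh − (ẋ₀/ω)·sinh
numerator   = 0.0335 − (-0.1031)·2.980476 − (-0.0492/3.0014)·2.807710 = 0.386812
denominator = 1 − 2.980476 = -1.980476
p = 0.386812 / -1.980476 = -0.1953

p = -0.1953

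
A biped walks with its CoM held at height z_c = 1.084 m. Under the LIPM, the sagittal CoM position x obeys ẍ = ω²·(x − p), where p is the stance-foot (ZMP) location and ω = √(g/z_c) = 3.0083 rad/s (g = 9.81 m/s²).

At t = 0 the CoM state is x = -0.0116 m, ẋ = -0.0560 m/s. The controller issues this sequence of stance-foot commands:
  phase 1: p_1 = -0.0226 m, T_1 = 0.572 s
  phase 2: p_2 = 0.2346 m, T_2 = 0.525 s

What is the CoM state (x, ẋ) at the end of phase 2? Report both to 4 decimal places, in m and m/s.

phase 1: p=-0.0226, T=0.572, ωT=1.720748, cosh=2.883819, sinh=2.704886; start (x,ẋ)=(-0.011600, -0.056000) → end (x,ẋ)=(-0.041230, -0.071986)
phase 2: p=0.2346, T=0.525, ωT=1.579358, cosh=2.528972, sinh=2.322865; start (x,ẋ)=(-0.041230, -0.071986) → end (x,ẋ)=(-0.518550, -2.109515)

x = -0.5186, ẋ = -2.1095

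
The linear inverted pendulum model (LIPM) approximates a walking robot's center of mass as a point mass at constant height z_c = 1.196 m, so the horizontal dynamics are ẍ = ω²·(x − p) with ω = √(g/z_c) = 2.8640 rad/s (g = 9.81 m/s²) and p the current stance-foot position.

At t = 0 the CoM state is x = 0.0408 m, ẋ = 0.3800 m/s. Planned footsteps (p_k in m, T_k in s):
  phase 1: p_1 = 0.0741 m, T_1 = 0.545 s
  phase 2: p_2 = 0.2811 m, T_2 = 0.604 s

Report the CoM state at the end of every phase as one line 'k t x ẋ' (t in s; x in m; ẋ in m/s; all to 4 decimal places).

phase 1: p=0.0741, T=0.545, ωT=1.560880, cosh=2.486481, sinh=2.276530; start (x,ẋ)=(0.040800, 0.380000) → end (x,ẋ)=(0.293354, 0.727747)
phase 2: p=0.2811, T=0.604, ωT=1.729856, cosh=2.908576, sinh=2.731266; start (x,ẋ)=(0.293354, 0.727747) → end (x,ẋ)=(1.010760, 2.212561)

1 0.5450 0.2934 0.7277
2 1.1490 1.0108 2.2126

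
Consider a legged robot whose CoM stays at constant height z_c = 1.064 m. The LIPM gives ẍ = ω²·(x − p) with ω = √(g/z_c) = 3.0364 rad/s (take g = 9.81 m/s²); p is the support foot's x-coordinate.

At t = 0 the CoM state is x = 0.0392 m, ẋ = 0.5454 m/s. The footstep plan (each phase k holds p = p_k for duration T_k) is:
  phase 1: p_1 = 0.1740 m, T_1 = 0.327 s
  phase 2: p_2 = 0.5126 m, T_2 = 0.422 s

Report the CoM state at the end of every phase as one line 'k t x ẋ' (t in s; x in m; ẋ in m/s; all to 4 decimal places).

1 0.3270 0.1762 0.3605
2 0.7490 0.0575 -0.9981

phase 1: p=0.1740, T=0.327, ωT=0.992903, cosh=1.534779, sinh=1.164279; start (x,ẋ)=(0.039200, 0.545400) → end (x,ẋ)=(0.176240, 0.360521)
phase 2: p=0.5126, T=0.422, ωT=1.281361, cosh=1.939598, sinh=1.661939; start (x,ẋ)=(0.176240, 0.360521) → end (x,ẋ)=(0.057525, -0.998110)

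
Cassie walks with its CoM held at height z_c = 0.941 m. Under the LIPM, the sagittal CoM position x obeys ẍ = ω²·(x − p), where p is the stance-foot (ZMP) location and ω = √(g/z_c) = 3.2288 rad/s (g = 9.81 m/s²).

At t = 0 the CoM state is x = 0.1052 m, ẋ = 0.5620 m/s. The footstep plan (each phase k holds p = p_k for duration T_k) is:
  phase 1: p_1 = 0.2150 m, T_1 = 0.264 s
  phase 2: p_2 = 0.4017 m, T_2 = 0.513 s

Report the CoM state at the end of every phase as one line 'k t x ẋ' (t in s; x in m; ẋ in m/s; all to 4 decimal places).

phase 1: p=0.2150, T=0.264, ωT=0.852403, cosh=1.385833, sinh=0.959444; start (x,ẋ)=(0.105200, 0.562000) → end (x,ẋ)=(0.229835, 0.438694)
phase 2: p=0.4017, T=0.513, ωT=1.656374, cosh=2.715553, sinh=2.524724; start (x,ẋ)=(0.229835, 0.438694) → end (x,ẋ)=(0.278023, -0.209718)

1 0.2640 0.2298 0.4387
2 0.7770 0.2780 -0.2097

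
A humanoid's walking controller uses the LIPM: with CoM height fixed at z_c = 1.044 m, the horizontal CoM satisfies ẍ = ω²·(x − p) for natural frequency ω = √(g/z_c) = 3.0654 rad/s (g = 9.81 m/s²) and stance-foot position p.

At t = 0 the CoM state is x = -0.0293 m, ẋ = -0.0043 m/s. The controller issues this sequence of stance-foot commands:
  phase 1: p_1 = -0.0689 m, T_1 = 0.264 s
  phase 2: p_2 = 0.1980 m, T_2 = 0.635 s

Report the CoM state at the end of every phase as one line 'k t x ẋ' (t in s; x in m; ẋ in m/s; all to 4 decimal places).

phase 1: p=-0.0689, T=0.264, ωT=0.809266, cosh=1.345721, sinh=0.900536; start (x,ẋ)=(-0.029300, -0.004300) → end (x,ẋ)=(-0.016873, 0.103529)
phase 2: p=0.1980, T=0.635, ωT=1.946529, cosh=3.573551, sinh=3.430782; start (x,ẋ)=(-0.016873, 0.103529) → end (x,ẋ)=(-0.453989, -1.889788)

1 0.2640 -0.0169 0.1035
2 0.8990 -0.4540 -1.8898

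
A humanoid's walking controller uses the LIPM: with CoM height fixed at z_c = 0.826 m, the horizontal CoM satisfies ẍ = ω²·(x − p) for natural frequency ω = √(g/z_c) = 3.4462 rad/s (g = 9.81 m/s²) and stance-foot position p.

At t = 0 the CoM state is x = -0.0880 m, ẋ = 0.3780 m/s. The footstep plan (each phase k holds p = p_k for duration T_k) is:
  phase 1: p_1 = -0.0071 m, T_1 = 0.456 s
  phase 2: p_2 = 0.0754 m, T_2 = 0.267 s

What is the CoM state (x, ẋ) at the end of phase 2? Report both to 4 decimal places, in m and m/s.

phase 1: p=-0.0071, T=0.456, ωT=1.571467, cosh=2.510723, sinh=2.302983; start (x,ẋ)=(-0.088000, 0.378000) → end (x,ẋ)=(0.042388, 0.306987)
phase 2: p=0.0754, T=0.267, ωT=0.920135, cosh=1.454048, sinh=1.055583; start (x,ẋ)=(0.042388, 0.306987) → end (x,ẋ)=(0.121430, 0.326283)

x = 0.1214, ẋ = 0.3263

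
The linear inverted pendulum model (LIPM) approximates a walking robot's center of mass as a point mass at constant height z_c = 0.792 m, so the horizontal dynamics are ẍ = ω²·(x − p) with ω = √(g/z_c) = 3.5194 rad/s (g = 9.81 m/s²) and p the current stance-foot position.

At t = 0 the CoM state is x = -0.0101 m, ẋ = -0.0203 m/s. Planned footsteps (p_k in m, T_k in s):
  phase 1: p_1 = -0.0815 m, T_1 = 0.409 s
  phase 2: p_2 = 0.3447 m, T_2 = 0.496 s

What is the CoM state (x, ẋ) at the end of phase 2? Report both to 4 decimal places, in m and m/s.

x = -0.1187, ẋ = -1.3804

phase 1: p=-0.0815, T=0.409, ωT=1.439435, cosh=2.227686, sinh=1.990624; start (x,ẋ)=(-0.010100, -0.020300) → end (x,ẋ)=(0.066075, 0.454992)
phase 2: p=0.3447, T=0.496, ωT=1.745622, cosh=2.952001, sinh=2.777465; start (x,ẋ)=(0.066075, 0.454992) → end (x,ẋ)=(-0.118728, -1.380426)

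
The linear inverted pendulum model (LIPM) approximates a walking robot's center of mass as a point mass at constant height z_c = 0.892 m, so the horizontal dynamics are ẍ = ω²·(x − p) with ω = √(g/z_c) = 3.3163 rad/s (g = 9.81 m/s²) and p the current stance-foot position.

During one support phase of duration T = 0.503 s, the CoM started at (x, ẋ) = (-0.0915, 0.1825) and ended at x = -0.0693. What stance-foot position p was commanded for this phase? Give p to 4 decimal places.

ωT = 3.3163·0.503 = 1.668099; cosh(ωT) = 2.745342, sinh(ωT) = 2.556737
x(T) = p + (x₀−p)·cosh(ωT) + (ẋ₀/ω)·sinh(ωT) ⇒ p·(1 − cosh) = x(T) − x₀·cosh − (ẋ₀/ω)·sinh
numerator   = -0.0693 − (-0.0915)·2.745342 − (0.1825/3.3163)·2.556737 = 0.041198
denominator = 1 − 2.745342 = -1.745342
p = 0.041198 / -1.745342 = -0.0236

p = -0.0236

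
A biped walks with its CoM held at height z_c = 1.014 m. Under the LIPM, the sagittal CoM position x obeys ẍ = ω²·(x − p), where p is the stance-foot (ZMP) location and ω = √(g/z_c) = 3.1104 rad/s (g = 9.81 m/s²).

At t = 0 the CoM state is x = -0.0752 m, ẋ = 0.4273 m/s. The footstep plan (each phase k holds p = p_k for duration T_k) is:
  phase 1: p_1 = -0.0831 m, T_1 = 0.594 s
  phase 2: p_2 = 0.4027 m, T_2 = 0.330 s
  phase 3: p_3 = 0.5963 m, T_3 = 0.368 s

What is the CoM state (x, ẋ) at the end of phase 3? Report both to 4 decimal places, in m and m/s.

x = 2.1435, ẋ = 5.1836

phase 1: p=-0.0831, T=0.594, ωT=1.847578, cosh=3.251025, sinh=3.093407; start (x,ẋ)=(-0.075200, 0.427300) → end (x,ẋ)=(0.367549, 1.465175)
phase 2: p=0.4027, T=0.330, ωT=1.026432, cosh=1.574686, sinh=1.216403; start (x,ẋ)=(0.367549, 1.465175) → end (x,ẋ)=(0.920342, 2.174195)
phase 3: p=0.5963, T=0.368, ωT=1.144627, cosh=1.729806, sinh=1.411464; start (x,ẋ)=(0.920342, 2.174195) → end (x,ẋ)=(2.143456, 5.183554)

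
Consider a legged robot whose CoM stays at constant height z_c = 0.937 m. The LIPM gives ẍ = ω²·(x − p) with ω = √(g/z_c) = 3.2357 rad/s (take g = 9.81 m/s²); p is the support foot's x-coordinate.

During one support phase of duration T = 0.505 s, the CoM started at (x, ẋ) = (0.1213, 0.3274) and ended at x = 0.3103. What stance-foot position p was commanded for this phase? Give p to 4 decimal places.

p = 0.1577

ωT = 3.2357·0.505 = 1.634029; cosh(ωT) = 2.659810, sinh(ωT) = 2.464668
x(T) = p + (x₀−p)·cosh(ωT) + (ẋ₀/ω)·sinh(ωT) ⇒ p·(1 − cosh) = x(T) − x₀·cosh − (ẋ₀/ω)·sinh
numerator   = 0.3103 − (0.1213)·2.659810 − (0.3274/3.2357)·2.464668 = -0.261719
denominator = 1 − 2.659810 = -1.659810
p = -0.261719 / -1.659810 = 0.1577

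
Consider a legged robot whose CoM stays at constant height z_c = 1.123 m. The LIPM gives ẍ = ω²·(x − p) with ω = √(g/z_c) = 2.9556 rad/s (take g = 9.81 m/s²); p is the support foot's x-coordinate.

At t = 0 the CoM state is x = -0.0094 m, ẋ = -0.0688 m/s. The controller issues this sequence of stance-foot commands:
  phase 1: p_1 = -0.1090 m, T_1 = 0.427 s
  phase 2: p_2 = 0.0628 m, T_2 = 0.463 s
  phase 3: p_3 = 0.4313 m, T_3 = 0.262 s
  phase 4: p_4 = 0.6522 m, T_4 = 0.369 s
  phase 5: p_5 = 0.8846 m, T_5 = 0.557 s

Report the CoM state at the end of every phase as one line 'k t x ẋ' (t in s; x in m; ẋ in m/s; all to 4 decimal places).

phase 1: p=-0.1090, T=0.427, ωT=1.262041, cosh=1.907850, sinh=1.624775; start (x,ẋ)=(-0.009400, -0.068800) → end (x,ẋ)=(0.043201, 0.347037)
phase 2: p=0.0628, T=0.463, ωT=1.368443, cosh=2.091865, sinh=1.837362; start (x,ẋ)=(0.043201, 0.347037) → end (x,ẋ)=(0.237538, 0.619521)
phase 3: p=0.4313, T=0.262, ωT=0.774367, cosh=1.315107, sinh=0.854112; start (x,ẋ)=(0.237538, 0.619521) → end (x,ẋ)=(0.355512, 0.325602)
phase 4: p=0.6522, T=0.369, ωT=1.090616, cosh=1.656059, sinh=1.320049; start (x,ẋ)=(0.355512, 0.325602) → end (x,ẋ)=(0.306290, -0.618324)
phase 5: p=0.8846, T=0.557, ωT=1.646269, cosh=2.690179, sinh=2.497411; start (x,ẋ)=(0.306290, -0.618324) → end (x,ẋ)=(-1.193626, -5.932110)

1 0.4270 0.0432 0.3470
2 0.8900 0.2375 0.6195
3 1.1520 0.3555 0.3256
4 1.5210 0.3063 -0.6183
5 2.0780 -1.1936 -5.9321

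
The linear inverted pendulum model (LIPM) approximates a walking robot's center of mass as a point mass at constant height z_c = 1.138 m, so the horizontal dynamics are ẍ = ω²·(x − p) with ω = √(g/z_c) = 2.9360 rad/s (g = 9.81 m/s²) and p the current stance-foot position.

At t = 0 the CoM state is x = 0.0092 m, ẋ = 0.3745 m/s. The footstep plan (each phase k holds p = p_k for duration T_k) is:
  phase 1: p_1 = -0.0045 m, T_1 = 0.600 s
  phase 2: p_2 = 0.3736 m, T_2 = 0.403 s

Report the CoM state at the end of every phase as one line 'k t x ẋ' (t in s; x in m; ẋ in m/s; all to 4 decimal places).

phase 1: p=-0.0045, T=0.600, ωT=1.761600, cosh=2.996757, sinh=2.824987; start (x,ẋ)=(0.009200, 0.374500) → end (x,ẋ)=(0.396895, 1.235916)
phase 2: p=0.3736, T=0.403, ωT=1.183208, cosh=1.785563, sinh=1.479268; start (x,ẋ)=(0.396895, 1.235916) → end (x,ẋ)=(1.037897, 2.307980)

1 0.6000 0.3969 1.2359
2 1.0030 1.0379 2.3080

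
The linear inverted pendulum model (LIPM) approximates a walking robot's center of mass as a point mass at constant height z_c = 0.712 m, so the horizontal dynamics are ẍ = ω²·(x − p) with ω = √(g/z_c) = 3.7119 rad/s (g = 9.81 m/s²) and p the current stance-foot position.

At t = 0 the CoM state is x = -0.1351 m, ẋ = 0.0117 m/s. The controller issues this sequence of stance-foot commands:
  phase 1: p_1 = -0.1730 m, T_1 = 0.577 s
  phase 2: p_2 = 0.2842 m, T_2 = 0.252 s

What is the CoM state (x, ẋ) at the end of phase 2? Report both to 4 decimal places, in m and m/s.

phase 1: p=-0.1730, T=0.577, ωT=2.141766, cosh=4.315955, sinh=4.198508; start (x,ẋ)=(-0.135100, 0.011700) → end (x,ẋ)=(0.003809, 0.641147)
phase 2: p=0.2842, T=0.252, ωT=0.935399, cosh=1.470329, sinh=1.077900; start (x,ẋ)=(0.003809, 0.641147) → end (x,ẋ)=(0.058115, -0.179165)

x = 0.0581, ẋ = -0.1792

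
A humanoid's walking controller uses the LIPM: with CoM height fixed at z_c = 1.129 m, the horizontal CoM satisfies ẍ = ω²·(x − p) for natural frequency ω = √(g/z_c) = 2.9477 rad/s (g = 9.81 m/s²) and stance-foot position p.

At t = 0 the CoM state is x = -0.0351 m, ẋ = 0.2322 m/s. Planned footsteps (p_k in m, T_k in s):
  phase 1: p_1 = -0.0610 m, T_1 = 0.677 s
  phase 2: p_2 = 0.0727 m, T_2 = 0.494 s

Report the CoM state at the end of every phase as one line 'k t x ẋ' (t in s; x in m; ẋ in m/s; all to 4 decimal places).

1 0.6770 0.3204 1.1455
2 1.1710 1.4210 4.0713

phase 1: p=-0.0610, T=0.677, ωT=1.995593, cosh=3.746248, sinh=3.610315; start (x,ẋ)=(-0.035100, 0.232200) → end (x,ẋ)=(0.320424, 1.145510)
phase 2: p=0.0727, T=0.494, ωT=1.456164, cosh=2.261301, sinh=2.028172; start (x,ẋ)=(0.320424, 1.145510) → end (x,ẋ)=(1.421050, 4.071347)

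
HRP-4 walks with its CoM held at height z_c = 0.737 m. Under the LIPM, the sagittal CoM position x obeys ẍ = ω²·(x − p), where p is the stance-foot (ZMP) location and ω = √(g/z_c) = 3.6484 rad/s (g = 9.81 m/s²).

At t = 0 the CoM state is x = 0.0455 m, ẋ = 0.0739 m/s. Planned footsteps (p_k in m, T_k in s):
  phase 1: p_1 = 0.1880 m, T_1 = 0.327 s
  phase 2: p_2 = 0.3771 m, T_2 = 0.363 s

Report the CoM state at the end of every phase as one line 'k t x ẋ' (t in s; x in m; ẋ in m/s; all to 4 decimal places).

1 0.3270 -0.0382 -0.6452
2 0.6900 -0.7678 -3.9456

phase 1: p=0.1880, T=0.327, ωT=1.193027, cosh=1.800174, sinh=1.496872; start (x,ẋ)=(0.045500, 0.073900) → end (x,ẋ)=(-0.038205, -0.645186)
phase 2: p=0.3771, T=0.363, ωT=1.324369, cosh=2.012892, sinh=1.746921; start (x,ẋ)=(-0.038205, -0.645186) → end (x,ẋ)=(-0.767791, -3.945623)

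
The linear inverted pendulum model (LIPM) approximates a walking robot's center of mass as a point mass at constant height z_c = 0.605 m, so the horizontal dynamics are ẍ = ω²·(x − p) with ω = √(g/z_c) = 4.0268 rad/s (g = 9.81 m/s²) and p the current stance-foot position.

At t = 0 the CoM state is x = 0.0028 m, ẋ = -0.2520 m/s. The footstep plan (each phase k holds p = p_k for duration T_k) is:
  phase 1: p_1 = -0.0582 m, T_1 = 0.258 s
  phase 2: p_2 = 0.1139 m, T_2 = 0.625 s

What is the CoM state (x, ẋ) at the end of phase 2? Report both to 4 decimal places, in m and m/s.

x = -0.9850, ẋ = -4.3832

phase 1: p=-0.0582, T=0.258, ωT=1.038914, cosh=1.589993, sinh=1.236154; start (x,ẋ)=(0.002800, -0.252000) → end (x,ẋ)=(-0.038570, -0.097036)
phase 2: p=0.1139, T=0.625, ωT=2.516750, cosh=6.234495, sinh=6.153774; start (x,ẋ)=(-0.038570, -0.097036) → end (x,ẋ)=(-0.984963, -4.383174)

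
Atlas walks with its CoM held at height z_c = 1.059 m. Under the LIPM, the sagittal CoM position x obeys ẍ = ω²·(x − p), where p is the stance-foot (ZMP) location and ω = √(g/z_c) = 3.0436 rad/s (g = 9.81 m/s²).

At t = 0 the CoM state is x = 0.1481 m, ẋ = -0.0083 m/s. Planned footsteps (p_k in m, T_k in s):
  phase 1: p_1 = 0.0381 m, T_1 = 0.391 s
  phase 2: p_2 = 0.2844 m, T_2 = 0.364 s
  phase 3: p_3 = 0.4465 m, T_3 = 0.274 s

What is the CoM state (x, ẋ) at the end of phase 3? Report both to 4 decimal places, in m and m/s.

x = 0.5801, ẋ = 0.7135

phase 1: p=0.0381, T=0.391, ωT=1.190048, cosh=1.795722, sinh=1.491515; start (x,ẋ)=(0.148100, -0.008300) → end (x,ẋ)=(0.231562, 0.484449)
phase 2: p=0.2844, T=0.364, ωT=1.107870, cosh=1.679082, sinh=1.348821; start (x,ẋ)=(0.231562, 0.484449) → end (x,ẋ)=(0.410372, 0.596515)
phase 3: p=0.4465, T=0.274, ωT=0.833946, cosh=1.368359, sinh=0.934028; start (x,ẋ)=(0.410372, 0.596515) → end (x,ẋ)=(0.580124, 0.713543)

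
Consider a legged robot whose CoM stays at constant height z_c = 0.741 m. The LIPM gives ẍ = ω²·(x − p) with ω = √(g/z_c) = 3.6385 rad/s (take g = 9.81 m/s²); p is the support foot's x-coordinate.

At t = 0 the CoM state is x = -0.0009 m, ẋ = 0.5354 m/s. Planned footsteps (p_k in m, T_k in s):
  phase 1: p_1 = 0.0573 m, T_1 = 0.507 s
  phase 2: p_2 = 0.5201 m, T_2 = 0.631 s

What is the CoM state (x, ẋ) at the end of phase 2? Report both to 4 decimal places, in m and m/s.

x = 0.9914, ẋ = 1.8963

phase 1: p=0.0573, T=0.507, ωT=1.844720, cosh=3.242197, sinh=3.084128; start (x,ẋ)=(-0.000900, 0.535400) → end (x,ẋ)=(0.322429, 1.082775)
phase 2: p=0.5201, T=0.631, ωT=2.295894, cosh=5.016989, sinh=4.916318; start (x,ẋ)=(0.322429, 1.082775) → end (x,ẋ)=(0.991426, 1.896330)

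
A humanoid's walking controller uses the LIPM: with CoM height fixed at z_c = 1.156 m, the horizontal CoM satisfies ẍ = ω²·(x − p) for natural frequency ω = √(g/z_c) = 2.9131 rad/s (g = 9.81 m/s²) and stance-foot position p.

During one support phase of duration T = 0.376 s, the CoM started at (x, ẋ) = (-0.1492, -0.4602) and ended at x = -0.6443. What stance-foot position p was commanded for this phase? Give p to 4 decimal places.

p = 0.2816

ωT = 2.9131·0.376 = 1.095326; cosh(ωT) = 1.662293, sinh(ωT) = 1.327863
x(T) = p + (x₀−p)·cosh(ωT) + (ẋ₀/ω)·sinh(ωT) ⇒ p·(1 − cosh) = x(T) − x₀·cosh − (ẋ₀/ω)·sinh
numerator   = -0.6443 − (-0.1492)·1.662293 − (-0.4602/2.9131)·1.327863 = -0.186515
denominator = 1 − 1.662293 = -0.662293
p = -0.186515 / -0.662293 = 0.2816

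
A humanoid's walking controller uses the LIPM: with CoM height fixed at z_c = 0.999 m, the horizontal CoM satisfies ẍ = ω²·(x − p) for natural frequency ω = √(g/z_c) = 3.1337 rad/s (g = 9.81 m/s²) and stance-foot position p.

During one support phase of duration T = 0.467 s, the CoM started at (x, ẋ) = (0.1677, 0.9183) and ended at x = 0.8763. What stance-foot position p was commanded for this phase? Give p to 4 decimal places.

ωT = 3.1337·0.467 = 1.463438; cosh(ωT) = 2.276114, sinh(ωT) = 2.044675
x(T) = p + (x₀−p)·cosh(ωT) + (ẋ₀/ω)·sinh(ωT) ⇒ p·(1 − cosh) = x(T) − x₀·cosh − (ẋ₀/ω)·sinh
numerator   = 0.8763 − (0.1677)·2.276114 − (0.9183/3.1337)·2.044675 = -0.104576
denominator = 1 − 2.276114 = -1.276114
p = -0.104576 / -1.276114 = 0.0819

p = 0.0819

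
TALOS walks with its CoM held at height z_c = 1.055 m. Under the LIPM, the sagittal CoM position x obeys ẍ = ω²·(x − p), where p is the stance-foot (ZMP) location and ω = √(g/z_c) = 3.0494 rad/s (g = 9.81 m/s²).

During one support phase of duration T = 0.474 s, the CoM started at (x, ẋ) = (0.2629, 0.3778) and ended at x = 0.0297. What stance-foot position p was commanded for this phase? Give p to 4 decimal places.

ωT = 3.0494·0.474 = 1.445416; cosh(ωT) = 2.239632, sinh(ωT) = 2.003984
x(T) = p + (x₀−p)·cosh(ωT) + (ẋ₀/ω)·sinh(ωT) ⇒ p·(1 − cosh) = x(T) − x₀·cosh − (ẋ₀/ω)·sinh
numerator   = 0.0297 − (0.2629)·2.239632 − (0.3778/3.0494)·2.003984 = -0.807379
denominator = 1 − 2.239632 = -1.239632
p = -0.807379 / -1.239632 = 0.6513

p = 0.6513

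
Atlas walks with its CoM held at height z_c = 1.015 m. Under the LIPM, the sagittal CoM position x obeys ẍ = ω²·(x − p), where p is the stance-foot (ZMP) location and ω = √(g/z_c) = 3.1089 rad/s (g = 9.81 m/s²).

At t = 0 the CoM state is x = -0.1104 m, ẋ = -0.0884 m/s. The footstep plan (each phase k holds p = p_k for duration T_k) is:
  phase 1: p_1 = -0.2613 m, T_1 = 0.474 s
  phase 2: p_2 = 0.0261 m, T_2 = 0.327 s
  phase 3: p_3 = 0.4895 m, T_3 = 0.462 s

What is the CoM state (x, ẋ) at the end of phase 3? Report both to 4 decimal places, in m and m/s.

phase 1: p=-0.2613, T=0.474, ωT=1.473619, cosh=2.297048, sinh=2.067953; start (x,ẋ)=(-0.110400, -0.088400) → end (x,ẋ)=(0.026523, 0.767086)
phase 2: p=0.0261, T=0.327, ωT=1.016610, cosh=1.562815, sinh=1.200996; start (x,ẋ)=(0.026523, 0.767086) → end (x,ẋ)=(0.323094, 1.200394)
phase 3: p=0.4895, T=0.462, ωT=1.436312, cosh=2.221480, sinh=1.983677; start (x,ẋ)=(0.323094, 1.200394) → end (x,ẋ)=(0.885760, 1.640417)

x = 0.8858, ẋ = 1.6404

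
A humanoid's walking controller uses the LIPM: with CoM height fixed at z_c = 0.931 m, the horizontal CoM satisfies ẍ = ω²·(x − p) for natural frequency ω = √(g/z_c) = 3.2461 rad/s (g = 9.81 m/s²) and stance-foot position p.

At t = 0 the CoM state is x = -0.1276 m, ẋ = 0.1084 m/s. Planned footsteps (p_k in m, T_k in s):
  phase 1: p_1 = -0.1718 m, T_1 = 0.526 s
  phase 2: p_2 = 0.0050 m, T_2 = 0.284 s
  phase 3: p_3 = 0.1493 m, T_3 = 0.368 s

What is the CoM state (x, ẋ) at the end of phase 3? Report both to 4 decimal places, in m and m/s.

phase 1: p=-0.1718, T=0.526, ωT=1.707449, cosh=2.848100, sinh=2.666773; start (x,ẋ)=(-0.127600, 0.108400) → end (x,ẋ)=(0.043140, 0.691356)
phase 2: p=0.0050, T=0.284, ωT=0.921892, cosh=1.455905, sinh=1.058139; start (x,ẋ)=(0.043140, 0.691356) → end (x,ẋ)=(0.285891, 1.137553)
phase 3: p=0.1493, T=0.368, ωT=1.194565, cosh=1.802478, sinh=1.499642; start (x,ẋ)=(0.285891, 1.137553) → end (x,ẋ)=(0.921033, 2.715339)

x = 0.9210, ẋ = 2.7153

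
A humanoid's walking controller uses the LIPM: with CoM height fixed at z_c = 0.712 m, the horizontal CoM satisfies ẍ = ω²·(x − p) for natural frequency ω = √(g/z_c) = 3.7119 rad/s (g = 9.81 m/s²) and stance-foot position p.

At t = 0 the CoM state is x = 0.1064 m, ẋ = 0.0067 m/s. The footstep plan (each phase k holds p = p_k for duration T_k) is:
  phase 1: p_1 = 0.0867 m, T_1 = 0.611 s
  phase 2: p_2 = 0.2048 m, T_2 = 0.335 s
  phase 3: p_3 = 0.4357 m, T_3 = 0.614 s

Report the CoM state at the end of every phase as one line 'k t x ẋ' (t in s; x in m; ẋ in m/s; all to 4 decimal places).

phase 1: p=0.0867, T=0.611, ωT=2.267971, cosh=4.881651, sinh=4.778129; start (x,ẋ)=(0.106400, 0.006700) → end (x,ẋ)=(0.191493, 0.382105)
phase 2: p=0.2048, T=0.335, ωT=1.243487, cosh=1.878030, sinh=1.589653; start (x,ẋ)=(0.191493, 0.382105) → end (x,ẋ)=(0.343449, 0.639085)
phase 3: p=0.4357, T=0.614, ωT=2.279107, cosh=4.935163, sinh=4.832787; start (x,ẋ)=(0.343449, 0.639085) → end (x,ẋ)=(0.812497, 1.499115)

1 0.6110 0.1915 0.3821
2 0.9460 0.3434 0.6391
3 1.5600 0.8125 1.4991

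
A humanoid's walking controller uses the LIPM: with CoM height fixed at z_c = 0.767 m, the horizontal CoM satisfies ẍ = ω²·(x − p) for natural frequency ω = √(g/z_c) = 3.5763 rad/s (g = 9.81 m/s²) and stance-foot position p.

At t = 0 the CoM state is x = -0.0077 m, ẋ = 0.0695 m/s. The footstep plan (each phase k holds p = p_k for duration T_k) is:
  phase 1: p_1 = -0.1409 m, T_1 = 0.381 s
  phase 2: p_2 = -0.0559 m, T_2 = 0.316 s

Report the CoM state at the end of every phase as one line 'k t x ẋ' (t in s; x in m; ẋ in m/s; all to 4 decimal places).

1 0.3810 0.1718 1.0141
2 0.6970 0.7264 2.8624

phase 1: p=-0.1409, T=0.381, ωT=1.362570, cosh=2.081111, sinh=1.825109; start (x,ẋ)=(-0.007700, 0.069500) → end (x,ẋ)=(0.171772, 1.014052)
phase 2: p=-0.0559, T=0.316, ωT=1.130111, cosh=1.709498, sinh=1.386501; start (x,ẋ)=(0.171772, 1.014052) → end (x,ẋ)=(0.726445, 2.862443)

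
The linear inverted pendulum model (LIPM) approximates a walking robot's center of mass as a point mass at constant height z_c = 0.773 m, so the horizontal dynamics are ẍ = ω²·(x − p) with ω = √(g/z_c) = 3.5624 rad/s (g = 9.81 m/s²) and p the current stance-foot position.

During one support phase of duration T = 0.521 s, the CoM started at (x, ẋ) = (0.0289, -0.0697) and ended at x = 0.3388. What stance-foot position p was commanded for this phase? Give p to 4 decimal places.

p = -0.1340

ωT = 3.5624·0.521 = 1.856010; cosh(ωT) = 3.277227, sinh(ωT) = 3.120932
x(T) = p + (x₀−p)·cosh(ωT) + (ẋ₀/ω)·sinh(ωT) ⇒ p·(1 − cosh) = x(T) − x₀·cosh − (ẋ₀/ω)·sinh
numerator   = 0.3388 − (0.0289)·3.277227 − (-0.0697/3.5624)·3.120932 = 0.305151
denominator = 1 − 3.277227 = -2.277227
p = 0.305151 / -2.277227 = -0.1340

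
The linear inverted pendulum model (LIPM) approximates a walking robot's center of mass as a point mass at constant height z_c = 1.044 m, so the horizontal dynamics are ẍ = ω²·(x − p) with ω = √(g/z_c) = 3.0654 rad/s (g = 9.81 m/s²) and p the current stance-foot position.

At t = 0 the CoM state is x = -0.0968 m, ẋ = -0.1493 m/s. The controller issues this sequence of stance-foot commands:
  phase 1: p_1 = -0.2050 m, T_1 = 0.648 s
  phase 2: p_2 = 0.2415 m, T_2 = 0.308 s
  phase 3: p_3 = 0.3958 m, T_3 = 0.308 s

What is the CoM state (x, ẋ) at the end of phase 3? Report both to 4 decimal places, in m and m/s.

x = 0.0929, ẋ = -0.5474

phase 1: p=-0.2050, T=0.648, ωT=1.986379, cosh=3.713142, sinh=3.575951; start (x,ẋ)=(-0.096800, -0.149300) → end (x,ẋ)=(0.022596, 0.631686)
phase 2: p=0.2415, T=0.308, ωT=0.944143, cosh=1.479811, sinh=1.090799; start (x,ẋ)=(0.022596, 0.631686) → end (x,ẋ)=(0.142343, 0.202818)
phase 3: p=0.3958, T=0.308, ωT=0.944143, cosh=1.479811, sinh=1.090799; start (x,ẋ)=(0.142343, 0.202818) → end (x,ẋ)=(0.092903, -0.547359)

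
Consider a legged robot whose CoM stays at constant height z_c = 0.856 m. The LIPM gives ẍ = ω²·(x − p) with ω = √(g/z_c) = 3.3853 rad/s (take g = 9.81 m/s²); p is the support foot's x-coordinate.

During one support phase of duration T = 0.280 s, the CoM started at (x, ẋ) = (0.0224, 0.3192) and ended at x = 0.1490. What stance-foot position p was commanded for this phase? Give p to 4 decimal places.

p = -0.0256

ωT = 3.3853·0.280 = 0.947884; cosh(ωT) = 1.483902, sinh(ωT) = 1.096342
x(T) = p + (x₀−p)·cosh(ωT) + (ẋ₀/ω)·sinh(ωT) ⇒ p·(1 − cosh) = x(T) − x₀·cosh − (ẋ₀/ω)·sinh
numerator   = 0.1490 − (0.0224)·1.483902 − (0.3192/3.3853)·1.096342 = 0.012386
denominator = 1 − 1.483902 = -0.483902
p = 0.012386 / -0.483902 = -0.0256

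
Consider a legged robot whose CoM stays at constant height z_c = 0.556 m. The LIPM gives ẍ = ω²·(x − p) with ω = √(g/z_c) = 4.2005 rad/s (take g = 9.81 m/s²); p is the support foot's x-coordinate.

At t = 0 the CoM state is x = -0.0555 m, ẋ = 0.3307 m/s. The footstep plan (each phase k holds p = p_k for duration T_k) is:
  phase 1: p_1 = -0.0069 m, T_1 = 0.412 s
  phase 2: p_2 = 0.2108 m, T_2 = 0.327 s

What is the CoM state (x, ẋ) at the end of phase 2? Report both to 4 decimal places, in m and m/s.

phase 1: p=-0.0069, T=0.412, ωT=1.730606, cosh=2.910625, sinh=2.733448; start (x,ẋ)=(-0.055500, 0.330700) → end (x,ẋ)=(0.066844, 0.404526)
phase 2: p=0.2108, T=0.327, ωT=1.373563, cosh=2.101301, sinh=1.848098; start (x,ẋ)=(0.066844, 0.404526) → end (x,ẋ)=(0.086286, -0.267487)

x = 0.0863, ẋ = -0.2675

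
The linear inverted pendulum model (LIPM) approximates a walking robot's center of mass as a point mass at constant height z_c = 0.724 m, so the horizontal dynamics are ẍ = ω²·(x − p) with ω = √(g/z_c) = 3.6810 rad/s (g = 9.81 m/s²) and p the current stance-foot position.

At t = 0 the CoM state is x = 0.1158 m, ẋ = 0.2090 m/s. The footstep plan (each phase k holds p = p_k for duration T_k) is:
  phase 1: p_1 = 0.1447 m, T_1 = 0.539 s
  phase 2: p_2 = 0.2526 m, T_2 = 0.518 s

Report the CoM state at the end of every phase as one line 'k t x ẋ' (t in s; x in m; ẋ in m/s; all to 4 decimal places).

1 0.5390 0.2402 0.3948
2 1.0570 0.5629 1.2076

phase 1: p=0.1447, T=0.539, ωT=1.984059, cosh=3.704855, sinh=3.567346; start (x,ẋ)=(0.115800, 0.209000) → end (x,ẋ)=(0.240177, 0.394817)
phase 2: p=0.2526, T=0.518, ωT=1.906758, cosh=3.439896, sinh=3.291335; start (x,ẋ)=(0.240177, 0.394817) → end (x,ẋ)=(0.562887, 1.207616)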